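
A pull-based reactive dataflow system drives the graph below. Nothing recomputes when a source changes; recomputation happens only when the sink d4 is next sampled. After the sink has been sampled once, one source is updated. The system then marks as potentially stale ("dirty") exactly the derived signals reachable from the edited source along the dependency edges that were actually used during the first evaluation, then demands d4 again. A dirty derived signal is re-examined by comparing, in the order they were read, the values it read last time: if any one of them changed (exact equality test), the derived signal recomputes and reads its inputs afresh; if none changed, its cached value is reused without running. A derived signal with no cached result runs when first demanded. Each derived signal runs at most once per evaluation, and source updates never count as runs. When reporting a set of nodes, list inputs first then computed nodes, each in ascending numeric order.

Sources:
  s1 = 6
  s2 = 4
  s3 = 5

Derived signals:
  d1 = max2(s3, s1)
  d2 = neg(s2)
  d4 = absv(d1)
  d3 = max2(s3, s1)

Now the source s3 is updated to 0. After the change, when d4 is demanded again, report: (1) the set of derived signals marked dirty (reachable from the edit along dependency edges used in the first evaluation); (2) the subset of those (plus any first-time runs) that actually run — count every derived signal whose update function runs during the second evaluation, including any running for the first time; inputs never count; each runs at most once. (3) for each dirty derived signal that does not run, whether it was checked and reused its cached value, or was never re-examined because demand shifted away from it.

First evaluation (everything demanded from the output):
  d1 = max2(5, 6) = 6
  d4 = absv(6) = 6

Propagation after the edit:
  d1: runs — s3 5->0; result 6 (same value as before).
  d4: checked — values it read are unchanged (d1 unchanged); reused cached 6 without running.

Key observation: the change is absorbed at d1 — it re-runs but produces the same value, and the output's value is unchanged.

Marked dirty: d1, d4.
Derived signals that run: d1 — 1 in total.
Checked but reused from cache: d4.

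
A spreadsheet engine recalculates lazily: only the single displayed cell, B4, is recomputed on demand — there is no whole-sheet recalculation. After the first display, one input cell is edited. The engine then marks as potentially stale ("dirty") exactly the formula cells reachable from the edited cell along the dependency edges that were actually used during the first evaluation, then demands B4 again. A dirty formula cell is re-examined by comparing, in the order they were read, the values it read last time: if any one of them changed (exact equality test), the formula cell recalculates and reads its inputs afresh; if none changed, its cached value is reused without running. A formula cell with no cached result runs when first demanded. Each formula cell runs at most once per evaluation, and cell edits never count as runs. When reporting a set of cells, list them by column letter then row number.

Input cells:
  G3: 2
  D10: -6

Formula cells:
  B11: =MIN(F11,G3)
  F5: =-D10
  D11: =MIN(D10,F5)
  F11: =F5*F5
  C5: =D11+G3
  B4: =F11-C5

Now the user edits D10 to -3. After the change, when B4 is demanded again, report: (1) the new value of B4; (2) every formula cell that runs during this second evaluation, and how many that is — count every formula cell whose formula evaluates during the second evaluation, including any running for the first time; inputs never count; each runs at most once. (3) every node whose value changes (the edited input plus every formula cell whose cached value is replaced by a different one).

New value of B4: 10.
Formula cells that run: B4, C5, D11, F5, F11 — 5 in total.
Values that change: B4, C5, D10, D11, F5, F11.

First evaluation (everything demanded from the output):
  F5 = -(-6) = 6
  D11 = MIN(-6, 6) = -6
  C5 = -6 + 2 = -4
  F11 = 6 * 6 = 36
  B4 = 36 - -4 = 40

Propagation after the edit:
  F5: runs — D10 -6->-3; result 3.
  D11: runs — D10 -6->-3; F5 6->3; result -3.
  C5: runs — D11 -6->-3; result -1.
  F11: runs — F5 6->3; F5 6->3; result 9.
  B4: runs — F11 36->9; C5 -4->-1; result 10.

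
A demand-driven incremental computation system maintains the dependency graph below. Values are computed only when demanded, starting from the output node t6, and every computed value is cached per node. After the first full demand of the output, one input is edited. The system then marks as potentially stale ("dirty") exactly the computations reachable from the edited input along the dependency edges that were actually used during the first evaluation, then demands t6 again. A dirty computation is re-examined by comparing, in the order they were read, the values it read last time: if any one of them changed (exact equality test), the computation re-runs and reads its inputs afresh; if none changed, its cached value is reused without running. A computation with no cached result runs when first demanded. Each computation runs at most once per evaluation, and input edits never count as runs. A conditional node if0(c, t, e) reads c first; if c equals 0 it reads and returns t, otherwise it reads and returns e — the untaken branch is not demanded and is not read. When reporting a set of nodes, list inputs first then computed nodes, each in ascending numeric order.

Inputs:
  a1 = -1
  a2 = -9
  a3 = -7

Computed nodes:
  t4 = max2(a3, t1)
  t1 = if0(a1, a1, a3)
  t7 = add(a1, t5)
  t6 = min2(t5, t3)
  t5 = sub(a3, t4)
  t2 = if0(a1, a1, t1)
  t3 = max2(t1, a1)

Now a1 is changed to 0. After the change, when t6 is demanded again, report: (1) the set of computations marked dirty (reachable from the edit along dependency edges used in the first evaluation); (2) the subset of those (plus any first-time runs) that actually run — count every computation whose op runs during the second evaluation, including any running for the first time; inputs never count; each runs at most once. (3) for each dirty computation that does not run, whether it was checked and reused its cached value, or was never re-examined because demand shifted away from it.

First evaluation (everything demanded from the output):
  t1 = if0(a1=-1 -> else branch a3) = -7
  t3 = max2(-7, -1) = -1
  t4 = max2(-7, -7) = -7
  t5 = sub(-7, -7) = 0
  t6 = min2(0, -1) = -1

Propagation after the edit:
  t1: runs — a1 -1->0; result 0.
  t3: runs — t1 -7->0; a1 -1->0; result 0.
  t4: runs — t1 -7->0; result 0.
  t5: runs — t4 -7->0; result -7.
  t6: runs — t5 0->-7; t3 -1->0; result -7.

Marked dirty: t1, t3, t4, t5, t6.
Computations that run: t1, t3, t4, t5, t6 — 5 in total.
Every dirty computation ran.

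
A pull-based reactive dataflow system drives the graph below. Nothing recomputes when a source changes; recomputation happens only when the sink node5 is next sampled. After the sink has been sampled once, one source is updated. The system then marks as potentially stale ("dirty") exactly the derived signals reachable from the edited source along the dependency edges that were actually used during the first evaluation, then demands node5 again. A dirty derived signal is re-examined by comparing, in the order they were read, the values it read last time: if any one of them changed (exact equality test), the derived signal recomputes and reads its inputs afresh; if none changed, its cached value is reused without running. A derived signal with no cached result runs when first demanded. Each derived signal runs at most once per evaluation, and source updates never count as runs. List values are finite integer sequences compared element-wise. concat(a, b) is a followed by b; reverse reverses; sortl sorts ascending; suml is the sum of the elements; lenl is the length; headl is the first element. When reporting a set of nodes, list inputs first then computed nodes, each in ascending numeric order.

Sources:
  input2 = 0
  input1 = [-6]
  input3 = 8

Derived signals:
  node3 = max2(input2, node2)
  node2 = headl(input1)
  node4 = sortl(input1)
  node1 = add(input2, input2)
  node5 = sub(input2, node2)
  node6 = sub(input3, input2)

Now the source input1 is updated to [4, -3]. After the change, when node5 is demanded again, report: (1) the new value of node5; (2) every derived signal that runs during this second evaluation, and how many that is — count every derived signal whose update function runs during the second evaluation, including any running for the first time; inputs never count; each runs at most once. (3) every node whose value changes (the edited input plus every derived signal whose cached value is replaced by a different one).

New value of node5: -4.
Derived signals that run: node2, node5 — 2 in total.
Values that change: input1, node2, node5.

First evaluation (everything demanded from the output):
  node2 = headl([-6]) = -6
  node5 = sub(0, -6) = 6

Propagation after the edit:
  node2: runs — input1 [-6]->[4, -3]; result 4.
  node5: runs — node2 -6->4; result -4.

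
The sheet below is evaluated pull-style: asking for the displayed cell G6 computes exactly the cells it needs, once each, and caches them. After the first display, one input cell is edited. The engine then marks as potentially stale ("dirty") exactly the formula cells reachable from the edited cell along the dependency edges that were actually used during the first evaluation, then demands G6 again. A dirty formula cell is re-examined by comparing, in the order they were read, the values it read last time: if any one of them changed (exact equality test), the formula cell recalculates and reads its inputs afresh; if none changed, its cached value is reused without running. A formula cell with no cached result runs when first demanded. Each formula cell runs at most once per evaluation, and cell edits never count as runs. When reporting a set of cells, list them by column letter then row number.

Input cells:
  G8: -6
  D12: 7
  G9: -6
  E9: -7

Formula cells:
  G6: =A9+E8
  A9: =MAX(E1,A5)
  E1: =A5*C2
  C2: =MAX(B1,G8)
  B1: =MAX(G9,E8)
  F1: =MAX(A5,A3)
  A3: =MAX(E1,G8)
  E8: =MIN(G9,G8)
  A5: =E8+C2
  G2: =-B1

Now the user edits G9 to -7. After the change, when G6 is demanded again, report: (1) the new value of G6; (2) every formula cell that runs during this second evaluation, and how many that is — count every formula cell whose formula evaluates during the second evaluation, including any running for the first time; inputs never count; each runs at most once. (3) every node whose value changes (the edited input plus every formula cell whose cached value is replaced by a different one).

First demand of the output computes:
  E8 = MIN(-6, -6) = -6
  B1 = MAX(-6, -6) = -6
  C2 = MAX(-6, -6) = -6
  A5 = -6 + -6 = -12
  E1 = -12 * -6 = 72
  A9 = MAX(72, -12) = 72
  G6 = 72 + -6 = 66

After the edit, cleaning proceeds:
  E8: a read changed (G9 -6->-7) — executes, giving -7.
  B1: a read changed (G9 -6->-7; E8 -6->-7) — executes, giving -7.
  C2: a read changed (B1 -6->-7) — executes, giving -6 — identical to its old value.
  A5: a read changed (E8 -6->-7) — executes, giving -13.
  E1: a read changed (A5 -12->-13) — executes, giving 78.
  A9: a read changed (E1 72->78; A5 -12->-13) — executes, giving 78.
  G6: a read changed (A9 72->78; E8 -6->-7) — executes, giving 71.

Demanding G6 again yields 71.
7 formula cells run: A5, A9, B1, C2, E1, E8, G6.
The nodes whose values change: A5, A9, B1, E1, E8, G6, G9.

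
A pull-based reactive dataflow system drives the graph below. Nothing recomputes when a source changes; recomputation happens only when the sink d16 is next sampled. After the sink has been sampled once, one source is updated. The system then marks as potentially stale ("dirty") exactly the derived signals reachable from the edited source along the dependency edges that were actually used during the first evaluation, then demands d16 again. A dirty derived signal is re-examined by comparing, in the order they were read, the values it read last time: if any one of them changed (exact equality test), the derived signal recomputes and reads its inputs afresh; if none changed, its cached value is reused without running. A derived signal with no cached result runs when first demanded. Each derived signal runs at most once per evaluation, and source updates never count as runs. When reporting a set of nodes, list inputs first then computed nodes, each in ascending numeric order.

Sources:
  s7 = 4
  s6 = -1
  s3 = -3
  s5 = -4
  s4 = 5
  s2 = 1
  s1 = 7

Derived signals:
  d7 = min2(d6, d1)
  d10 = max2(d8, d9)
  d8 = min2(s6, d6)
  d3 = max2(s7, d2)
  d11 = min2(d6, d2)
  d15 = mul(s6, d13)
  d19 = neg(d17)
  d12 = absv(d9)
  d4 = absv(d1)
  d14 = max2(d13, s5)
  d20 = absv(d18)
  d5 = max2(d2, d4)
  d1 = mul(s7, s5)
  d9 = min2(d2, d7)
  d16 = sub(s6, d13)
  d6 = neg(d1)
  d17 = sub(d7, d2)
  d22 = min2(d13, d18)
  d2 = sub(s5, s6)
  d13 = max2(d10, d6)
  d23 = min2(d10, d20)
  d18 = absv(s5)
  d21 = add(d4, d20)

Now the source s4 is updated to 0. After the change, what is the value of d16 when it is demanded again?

New value of d16: -17.
Key observation: s4 is never demanded by the output, so the edit triggers no recomputation at all.

First evaluation (everything demanded from the output):
  d1 = mul(4, -4) = -16
  d2 = sub(-4, -1) = -3
  d6 = neg(-16) = 16
  d7 = min2(16, -16) = -16
  d8 = min2(-1, 16) = -1
  d9 = min2(-3, -16) = -16
  d10 = max2(-1, -16) = -1
  d13 = max2(-1, 16) = 16
  d16 = sub(-1, 16) = -17

Propagation after the edit:
  s4 feeds no computation that the output demands — nothing is marked dirty and nothing runs.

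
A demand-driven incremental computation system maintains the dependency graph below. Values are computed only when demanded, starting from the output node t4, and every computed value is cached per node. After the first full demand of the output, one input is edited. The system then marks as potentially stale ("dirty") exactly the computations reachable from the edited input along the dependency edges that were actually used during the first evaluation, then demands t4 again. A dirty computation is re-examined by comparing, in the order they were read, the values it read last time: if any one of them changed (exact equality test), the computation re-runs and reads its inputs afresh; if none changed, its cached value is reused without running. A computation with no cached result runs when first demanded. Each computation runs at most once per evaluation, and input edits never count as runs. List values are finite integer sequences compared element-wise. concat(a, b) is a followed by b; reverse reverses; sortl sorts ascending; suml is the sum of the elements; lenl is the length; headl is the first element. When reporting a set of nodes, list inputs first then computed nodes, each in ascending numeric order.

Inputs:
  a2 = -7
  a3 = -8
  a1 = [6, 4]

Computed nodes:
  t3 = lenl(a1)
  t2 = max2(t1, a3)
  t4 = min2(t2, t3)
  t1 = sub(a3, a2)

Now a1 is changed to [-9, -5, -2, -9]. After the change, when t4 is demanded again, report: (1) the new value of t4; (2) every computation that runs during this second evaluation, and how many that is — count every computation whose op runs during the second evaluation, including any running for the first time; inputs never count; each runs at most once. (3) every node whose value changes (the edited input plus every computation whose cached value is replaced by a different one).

New value of t4: -1.
Computations that run: t3, t4 — 2 in total.
Values that change: a1, t3.

First evaluation (everything demanded from the output):
  t1 = sub(-8, -7) = -1
  t2 = max2(-1, -8) = -1
  t3 = lenl([6, 4]) = 2
  t4 = min2(-1, 2) = -1

Propagation after the edit:
  t3: runs — a1 [6, 4]->[-9, -5, -2, -9]; result 4.
  t4: runs — t3 2->4; result -1 (same value as before).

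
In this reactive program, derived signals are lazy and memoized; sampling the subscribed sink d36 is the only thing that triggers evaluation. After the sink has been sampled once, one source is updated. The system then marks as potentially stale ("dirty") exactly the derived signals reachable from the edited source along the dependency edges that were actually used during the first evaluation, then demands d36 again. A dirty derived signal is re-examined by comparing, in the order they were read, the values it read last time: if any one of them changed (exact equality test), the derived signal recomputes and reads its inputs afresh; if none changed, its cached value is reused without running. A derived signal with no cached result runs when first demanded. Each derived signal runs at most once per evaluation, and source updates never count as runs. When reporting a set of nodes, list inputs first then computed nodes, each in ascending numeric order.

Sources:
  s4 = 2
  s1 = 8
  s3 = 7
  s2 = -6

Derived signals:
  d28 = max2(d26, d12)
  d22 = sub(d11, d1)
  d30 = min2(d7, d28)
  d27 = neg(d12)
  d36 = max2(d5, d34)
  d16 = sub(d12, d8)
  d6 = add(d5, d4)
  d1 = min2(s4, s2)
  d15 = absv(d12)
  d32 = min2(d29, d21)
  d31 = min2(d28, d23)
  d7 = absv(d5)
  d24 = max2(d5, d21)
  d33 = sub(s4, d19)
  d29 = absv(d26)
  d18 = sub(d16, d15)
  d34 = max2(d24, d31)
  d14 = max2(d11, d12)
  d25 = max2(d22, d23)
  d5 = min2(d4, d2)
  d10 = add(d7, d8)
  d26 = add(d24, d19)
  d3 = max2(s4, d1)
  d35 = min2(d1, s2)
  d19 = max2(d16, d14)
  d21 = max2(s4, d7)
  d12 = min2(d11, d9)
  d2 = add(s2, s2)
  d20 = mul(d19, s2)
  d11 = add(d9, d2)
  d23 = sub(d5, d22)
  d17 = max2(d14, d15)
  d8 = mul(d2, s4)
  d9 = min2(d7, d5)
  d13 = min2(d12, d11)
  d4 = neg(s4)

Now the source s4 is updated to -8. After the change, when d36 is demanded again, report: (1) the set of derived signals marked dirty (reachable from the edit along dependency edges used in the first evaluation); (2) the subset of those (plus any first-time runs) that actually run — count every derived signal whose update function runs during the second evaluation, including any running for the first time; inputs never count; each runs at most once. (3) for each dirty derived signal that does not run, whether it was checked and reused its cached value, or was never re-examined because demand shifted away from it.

The edit dirties: d1, d4, d5, d7, d8, d9, d11, d12, d14, d16, d19, d21, d22, d23, d24, d26, d28, d31, d34, d36.
13 derived signals run: d1, d4, d5, d8, d16, d19, d21, d22, d23, d26, d28, d31, d34.
Cache hits after checking: d7, d9, d11, d12, d14, d24, d36.
Note where the cutoff bites: d7 is checked, finds nothing changed, and keeps its cache.

First demand of the output computes:
  d1 = min2(2, -6) = -6
  d2 = add(-6, -6) = -12
  d4 = neg(2) = -2
  d5 = min2(-2, -12) = -12
  d7 = absv(-12) = 12
  d8 = mul(-12, 2) = -24
  d9 = min2(12, -12) = -12
  d11 = add(-12, -12) = -24
  d12 = min2(-24, -12) = -24
  d14 = max2(-24, -24) = -24
  d16 = sub(-24, -24) = 0
  d19 = max2(0, -24) = 0
  d21 = max2(2, 12) = 12
  d22 = sub(-24, -6) = -18
  d23 = sub(-12, -18) = 6
  d24 = max2(-12, 12) = 12
  d26 = add(12, 0) = 12
  d28 = max2(12, -24) = 12
  d31 = min2(12, 6) = 6
  d34 = max2(12, 6) = 12
  d36 = max2(-12, 12) = 12

After the edit, cleaning proceeds:
  d1: a read changed (s4 2->-8) — executes, giving -8.
  d4: a read changed (s4 2->-8) — executes, giving 8.
  d5: a read changed (d4 -2->8) — executes, giving -12 — identical to its old value.
  d7: dirty, but its reads are unchanged (d5 unchanged); cached 12 stands.
  d8: a read changed (s4 2->-8) — executes, giving 96.
  d9: dirty, but its reads are unchanged (d7 unchanged, d5 unchanged); cached -12 stands.
  d11: dirty, but its reads are unchanged (d9 unchanged, d2 unchanged); cached -24 stands.
  d12: dirty, but its reads are unchanged (d11 unchanged, d9 unchanged); cached -24 stands.
  d14: dirty, but its reads are unchanged (d11 unchanged, d12 unchanged); cached -24 stands.
  d16: a read changed (d8 -24->96) — executes, giving -120.
  d19: a read changed (d16 0->-120) — executes, giving -24.
  d21: a read changed (s4 2->-8) — executes, giving 12 — identical to its old value.
  d22: a read changed (d1 -6->-8) — executes, giving -16.
  d23: a read changed (d22 -18->-16) — executes, giving 4.
  d24: dirty, but its reads are unchanged (d5 unchanged, d21 unchanged); cached 12 stands.
  d26: a read changed (d19 0->-24) — executes, giving -12.
  d28: a read changed (d26 12->-12) — executes, giving -12.
  d31: a read changed (d28 12->-12; d23 6->4) — executes, giving -12.
  d34: a read changed (d31 6->-12) — executes, giving 12 — identical to its old value.
  d36: dirty, but its reads are unchanged (d5 unchanged, d34 unchanged); cached 12 stands.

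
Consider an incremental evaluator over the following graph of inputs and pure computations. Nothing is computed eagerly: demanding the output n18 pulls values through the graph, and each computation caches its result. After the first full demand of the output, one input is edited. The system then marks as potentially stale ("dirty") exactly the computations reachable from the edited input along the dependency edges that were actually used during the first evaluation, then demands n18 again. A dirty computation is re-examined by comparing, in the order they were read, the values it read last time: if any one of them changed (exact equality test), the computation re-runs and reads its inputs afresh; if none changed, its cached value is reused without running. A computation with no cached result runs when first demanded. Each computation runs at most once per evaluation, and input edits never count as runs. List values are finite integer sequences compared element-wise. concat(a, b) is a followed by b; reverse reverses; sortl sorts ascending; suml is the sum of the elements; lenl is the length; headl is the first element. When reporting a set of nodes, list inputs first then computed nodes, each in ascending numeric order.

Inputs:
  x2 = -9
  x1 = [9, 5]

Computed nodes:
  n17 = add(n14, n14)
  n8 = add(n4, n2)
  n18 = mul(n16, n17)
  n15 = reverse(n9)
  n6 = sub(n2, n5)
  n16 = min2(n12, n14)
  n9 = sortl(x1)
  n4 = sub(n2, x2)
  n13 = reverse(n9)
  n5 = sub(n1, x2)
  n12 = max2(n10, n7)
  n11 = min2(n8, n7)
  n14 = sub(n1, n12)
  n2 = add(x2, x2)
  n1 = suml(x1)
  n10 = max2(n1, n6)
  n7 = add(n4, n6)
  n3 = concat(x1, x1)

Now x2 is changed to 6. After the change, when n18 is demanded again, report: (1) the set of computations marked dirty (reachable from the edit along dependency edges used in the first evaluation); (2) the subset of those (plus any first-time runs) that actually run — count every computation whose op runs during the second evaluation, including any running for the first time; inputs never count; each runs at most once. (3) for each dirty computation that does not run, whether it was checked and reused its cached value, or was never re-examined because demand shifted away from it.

Dirty set: n2, n4, n5, n6, n7, n10, n12, n14, n16, n17, n18.
Run set: n2, n4, n5, n6, n7, n10, n12 (7 run).
Re-examined without running (cache reused): n14, n16, n17, n18.
The important point: at n14 every value read last time is unchanged, so the dirty flag clears without a run.

Initial pass — values computed on the first demand:
  n1 = suml([9, 5]) = 14
  n2 = add(-9, -9) = -18
  n4 = sub(-18, -9) = -9
  n5 = sub(14, -9) = 23
  n6 = sub(-18, 23) = -41
  n7 = add(-9, -41) = -50
  n10 = max2(14, -41) = 14
  n12 = max2(14, -50) = 14
  n14 = sub(14, 14) = 0
  n16 = min2(14, 0) = 0
  n17 = add(0, 0) = 0
  n18 = mul(0, 0) = 0

Second demand — change propagation:
  n2: re-runs because x2 -9->6; x2 -9->6; new result 12.
  n4: re-runs because n2 -18->12; x2 -9->6; new result 6.
  n5: re-runs because x2 -9->6; new result 8.
  n6: re-runs because n2 -18->12; n5 23->8; new result 4.
  n7: re-runs because n4 -9->6; n6 -41->4; new result 10.
  n10: re-runs because n6 -41->4; new result 14 (unchanged).
  n12: re-runs because n7 -50->10; new result 14 (unchanged).
  n14: re-examined; everything it read last time is the same (n1 unchanged, n12 unchanged) — cache 0 kept, no run.
  n16: re-examined; everything it read last time is the same (n12 unchanged, n14 unchanged) — cache 0 kept, no run.
  n17: re-examined; everything it read last time is the same (n14 unchanged, n14 unchanged) — cache 0 kept, no run.
  n18: re-examined; everything it read last time is the same (n16 unchanged, n17 unchanged) — cache 0 kept, no run.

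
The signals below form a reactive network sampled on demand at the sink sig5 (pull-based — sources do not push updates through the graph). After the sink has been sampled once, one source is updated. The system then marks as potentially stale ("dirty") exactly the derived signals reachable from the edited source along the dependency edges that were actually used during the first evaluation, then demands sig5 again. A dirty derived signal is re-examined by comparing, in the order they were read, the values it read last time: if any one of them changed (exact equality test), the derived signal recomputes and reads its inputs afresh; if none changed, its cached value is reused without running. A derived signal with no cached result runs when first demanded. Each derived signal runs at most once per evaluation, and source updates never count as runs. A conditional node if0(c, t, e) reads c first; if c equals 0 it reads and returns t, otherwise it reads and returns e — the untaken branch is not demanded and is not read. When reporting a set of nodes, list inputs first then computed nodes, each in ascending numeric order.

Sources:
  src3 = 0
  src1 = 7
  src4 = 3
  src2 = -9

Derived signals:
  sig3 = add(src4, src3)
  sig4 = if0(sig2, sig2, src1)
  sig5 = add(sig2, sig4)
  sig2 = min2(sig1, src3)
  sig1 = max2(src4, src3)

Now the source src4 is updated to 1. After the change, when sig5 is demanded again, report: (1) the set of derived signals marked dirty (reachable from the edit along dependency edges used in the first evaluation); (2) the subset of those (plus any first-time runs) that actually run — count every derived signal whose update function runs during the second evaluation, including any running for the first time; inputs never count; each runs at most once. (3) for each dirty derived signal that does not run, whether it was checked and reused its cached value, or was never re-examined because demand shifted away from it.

Initial pass — values computed on the first demand:
  sig1 = max2(3, 0) = 3
  sig2 = min2(3, 0) = 0
  sig4 = if0(sig2=0 -> then branch sig2) = 0
  sig5 = add(0, 0) = 0

Second demand — change propagation:
  sig1: re-runs because src4 3->1; new result 1.
  sig2: re-runs because sig1 3->1; new result 0 (unchanged).
  sig4: re-examined; everything it read last time is the same (sig2 unchanged, sig2 unchanged) — cache 0 kept, no run.
  sig5: re-examined; everything it read last time is the same (sig2 unchanged, sig4 unchanged) — cache 0 kept, no run.

The important point: sig2 recomputes to an identical value, and the output ends up unchanged.

Dirty set: sig1, sig2, sig4, sig5.
Run set: sig1, sig2 (2 run).
Re-examined without running (cache reused): sig4, sig5.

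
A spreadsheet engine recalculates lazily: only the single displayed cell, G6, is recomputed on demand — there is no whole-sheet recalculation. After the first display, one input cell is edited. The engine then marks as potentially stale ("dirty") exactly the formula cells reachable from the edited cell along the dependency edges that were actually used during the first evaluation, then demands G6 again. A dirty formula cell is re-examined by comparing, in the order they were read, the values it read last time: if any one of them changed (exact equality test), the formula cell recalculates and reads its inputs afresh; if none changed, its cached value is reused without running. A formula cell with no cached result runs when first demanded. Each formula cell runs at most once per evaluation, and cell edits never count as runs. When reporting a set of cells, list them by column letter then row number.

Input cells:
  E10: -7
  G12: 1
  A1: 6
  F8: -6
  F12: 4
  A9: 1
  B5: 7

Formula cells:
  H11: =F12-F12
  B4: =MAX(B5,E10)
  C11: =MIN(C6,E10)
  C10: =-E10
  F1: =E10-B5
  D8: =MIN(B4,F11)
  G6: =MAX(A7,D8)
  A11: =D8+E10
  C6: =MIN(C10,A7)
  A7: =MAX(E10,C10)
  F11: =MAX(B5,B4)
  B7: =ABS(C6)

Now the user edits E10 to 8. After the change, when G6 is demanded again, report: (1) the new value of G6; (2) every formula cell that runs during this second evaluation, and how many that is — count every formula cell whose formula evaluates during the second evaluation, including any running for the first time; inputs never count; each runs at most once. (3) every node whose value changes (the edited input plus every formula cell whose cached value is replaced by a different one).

New value of G6: 8.
Formula cells that run: A7, B4, C10, D8, F11, G6 — 6 in total.
Values that change: A7, B4, C10, D8, E10, F11, G6.

First evaluation (everything demanded from the output):
  B4 = MAX(7, -7) = 7
  C10 = -(-7) = 7
  A7 = MAX(-7, 7) = 7
  F11 = MAX(7, 7) = 7
  D8 = MIN(7, 7) = 7
  G6 = MAX(7, 7) = 7

Propagation after the edit:
  B4: runs — E10 -7->8; result 8.
  C10: runs — E10 -7->8; result -8.
  A7: runs — E10 -7->8; C10 7->-8; result 8.
  F11: runs — B4 7->8; result 8.
  D8: runs — B4 7->8; F11 7->8; result 8.
  G6: runs — A7 7->8; D8 7->8; result 8.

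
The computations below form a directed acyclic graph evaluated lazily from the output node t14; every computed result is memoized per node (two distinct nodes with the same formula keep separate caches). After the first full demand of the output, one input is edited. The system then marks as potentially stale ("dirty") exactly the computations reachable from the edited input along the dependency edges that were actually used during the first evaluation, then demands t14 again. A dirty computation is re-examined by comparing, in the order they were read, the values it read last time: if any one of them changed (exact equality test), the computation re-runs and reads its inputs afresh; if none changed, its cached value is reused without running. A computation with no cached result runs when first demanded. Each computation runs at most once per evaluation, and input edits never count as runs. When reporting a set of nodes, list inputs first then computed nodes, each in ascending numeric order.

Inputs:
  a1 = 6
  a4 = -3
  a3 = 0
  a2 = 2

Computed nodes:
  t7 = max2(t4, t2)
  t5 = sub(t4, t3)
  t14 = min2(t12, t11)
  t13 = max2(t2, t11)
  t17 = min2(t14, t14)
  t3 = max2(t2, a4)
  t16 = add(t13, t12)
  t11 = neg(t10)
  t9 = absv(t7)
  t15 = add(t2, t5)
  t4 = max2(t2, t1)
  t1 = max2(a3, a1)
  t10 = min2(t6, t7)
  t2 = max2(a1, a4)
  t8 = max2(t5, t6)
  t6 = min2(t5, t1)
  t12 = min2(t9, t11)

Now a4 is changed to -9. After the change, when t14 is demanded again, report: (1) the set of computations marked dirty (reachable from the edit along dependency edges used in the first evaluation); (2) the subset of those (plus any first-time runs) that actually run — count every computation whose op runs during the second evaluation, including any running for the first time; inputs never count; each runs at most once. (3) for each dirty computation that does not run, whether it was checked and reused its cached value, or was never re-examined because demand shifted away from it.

First demand of the output computes:
  t1 = max2(0, 6) = 6
  t2 = max2(6, -3) = 6
  t3 = max2(6, -3) = 6
  t4 = max2(6, 6) = 6
  t5 = sub(6, 6) = 0
  t6 = min2(0, 6) = 0
  t7 = max2(6, 6) = 6
  t9 = absv(6) = 6
  t10 = min2(0, 6) = 0
  t11 = neg(0) = 0
  t12 = min2(6, 0) = 0
  t14 = min2(0, 0) = 0

After the edit, cleaning proceeds:
  t2: a read changed (a4 -3->-9) — executes, giving 6 — identical to its old value.
  t3: a read changed (a4 -3->-9) — executes, giving 6 — identical to its old value.
  t4: dirty, but its reads are unchanged (t2 unchanged, t1 unchanged); cached 6 stands.
  t5: dirty, but its reads are unchanged (t4 unchanged, t3 unchanged); cached 0 stands.
  t6: dirty, but its reads are unchanged (t5 unchanged, t1 unchanged); cached 0 stands.
  t7: dirty, but its reads are unchanged (t4 unchanged, t2 unchanged); cached 6 stands.
  t9: dirty, but its reads are unchanged (t7 unchanged); cached 6 stands.
  t10: dirty, but its reads are unchanged (t6 unchanged, t7 unchanged); cached 0 stands.
  t11: dirty, but its reads are unchanged (t10 unchanged); cached 0 stands.
  t12: dirty, but its reads are unchanged (t9 unchanged, t11 unchanged); cached 0 stands.
  t14: dirty, but its reads are unchanged (t12 unchanged, t11 unchanged); cached 0 stands.

Note where the cutoff bites: t4 is checked, finds nothing changed, and keeps its cache.

The edit dirties: t2, t3, t4, t5, t6, t7, t9, t10, t11, t12, t14.
2 computations run: t2, t3.
Cache hits after checking: t4, t5, t6, t7, t9, t10, t11, t12, t14.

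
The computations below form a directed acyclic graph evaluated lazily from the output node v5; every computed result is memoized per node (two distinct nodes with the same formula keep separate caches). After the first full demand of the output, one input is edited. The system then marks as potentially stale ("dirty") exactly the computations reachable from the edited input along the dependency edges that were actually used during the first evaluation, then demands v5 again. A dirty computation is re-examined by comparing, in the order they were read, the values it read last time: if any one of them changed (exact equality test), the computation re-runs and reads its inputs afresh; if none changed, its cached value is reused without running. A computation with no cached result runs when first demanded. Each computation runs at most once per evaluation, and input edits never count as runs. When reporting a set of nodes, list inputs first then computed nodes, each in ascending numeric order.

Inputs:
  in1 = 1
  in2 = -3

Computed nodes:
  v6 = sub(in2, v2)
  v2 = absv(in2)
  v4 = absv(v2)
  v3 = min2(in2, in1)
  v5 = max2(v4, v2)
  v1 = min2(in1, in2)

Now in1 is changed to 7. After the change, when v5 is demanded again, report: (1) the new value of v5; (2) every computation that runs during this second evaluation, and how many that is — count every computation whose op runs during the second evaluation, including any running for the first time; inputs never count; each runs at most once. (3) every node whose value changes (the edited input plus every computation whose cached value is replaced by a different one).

First demand of the output computes:
  v2 = absv(-3) = 3
  v4 = absv(3) = 3
  v5 = max2(3, 3) = 3

After the edit, cleaning proceeds:
  in1 only reaches undemanded nodes; the second demand re-runs nothing.

Note the shortcut — in1 feeds only undemanded nodes, so no recomputation happens.

Demanding v5 again yields 3.
0 computations run: none.
The nodes whose values change: in1.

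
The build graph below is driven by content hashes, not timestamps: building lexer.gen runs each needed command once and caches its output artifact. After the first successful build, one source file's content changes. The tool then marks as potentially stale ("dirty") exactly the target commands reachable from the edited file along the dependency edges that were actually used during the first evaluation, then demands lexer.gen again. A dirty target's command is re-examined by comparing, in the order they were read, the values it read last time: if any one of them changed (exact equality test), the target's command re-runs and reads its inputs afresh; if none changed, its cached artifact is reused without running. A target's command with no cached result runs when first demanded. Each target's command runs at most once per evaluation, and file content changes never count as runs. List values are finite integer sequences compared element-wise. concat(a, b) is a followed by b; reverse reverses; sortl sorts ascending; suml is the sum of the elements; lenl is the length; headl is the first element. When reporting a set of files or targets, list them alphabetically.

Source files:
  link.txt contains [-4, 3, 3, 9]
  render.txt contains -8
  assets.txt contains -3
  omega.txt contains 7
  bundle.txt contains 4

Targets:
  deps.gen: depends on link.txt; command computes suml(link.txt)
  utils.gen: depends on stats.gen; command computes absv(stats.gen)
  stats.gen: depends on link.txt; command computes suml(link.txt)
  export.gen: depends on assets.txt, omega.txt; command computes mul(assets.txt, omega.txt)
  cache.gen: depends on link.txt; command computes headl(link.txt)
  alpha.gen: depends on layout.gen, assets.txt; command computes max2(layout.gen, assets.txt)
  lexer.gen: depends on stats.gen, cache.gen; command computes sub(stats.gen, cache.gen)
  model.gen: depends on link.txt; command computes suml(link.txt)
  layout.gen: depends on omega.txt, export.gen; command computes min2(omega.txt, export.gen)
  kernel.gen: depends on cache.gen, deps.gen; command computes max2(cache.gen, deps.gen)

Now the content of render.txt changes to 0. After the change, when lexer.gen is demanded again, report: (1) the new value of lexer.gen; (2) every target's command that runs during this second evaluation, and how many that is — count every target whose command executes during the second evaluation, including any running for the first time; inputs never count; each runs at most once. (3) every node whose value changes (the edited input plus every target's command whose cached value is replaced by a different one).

lexer.gen now evaluates to 15.
Run set: none (0 run).
Changed values: render.txt.
The important point: nothing the output needs ever reads render.txt, so the edit is invisible to it.

Initial pass — values computed on the first demand:
  cache.gen = headl([-4, 3, 3, 9]) = -4
  stats.gen = suml([-4, 3, 3, 9]) = 11
  lexer.gen = sub(11, -4) = 15

Second demand — change propagation:
  no demanded computation ever read render.txt, so the edit dirties nothing and nothing runs.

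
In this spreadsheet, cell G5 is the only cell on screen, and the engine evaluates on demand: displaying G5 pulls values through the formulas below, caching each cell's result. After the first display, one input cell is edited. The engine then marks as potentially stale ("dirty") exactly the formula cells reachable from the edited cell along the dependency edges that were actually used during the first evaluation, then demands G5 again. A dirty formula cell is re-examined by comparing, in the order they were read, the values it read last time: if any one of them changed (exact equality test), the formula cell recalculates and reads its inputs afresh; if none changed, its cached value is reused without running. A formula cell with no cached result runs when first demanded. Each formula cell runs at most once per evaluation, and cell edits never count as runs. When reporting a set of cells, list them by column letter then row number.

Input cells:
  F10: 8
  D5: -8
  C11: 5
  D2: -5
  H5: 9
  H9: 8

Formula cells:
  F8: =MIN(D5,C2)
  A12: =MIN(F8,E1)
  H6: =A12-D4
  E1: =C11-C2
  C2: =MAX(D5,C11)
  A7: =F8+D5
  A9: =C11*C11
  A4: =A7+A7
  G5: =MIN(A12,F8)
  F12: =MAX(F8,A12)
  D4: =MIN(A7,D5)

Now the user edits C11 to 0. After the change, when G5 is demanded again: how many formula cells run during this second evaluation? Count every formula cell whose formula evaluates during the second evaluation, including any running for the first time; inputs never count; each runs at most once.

Run set: C2, E1, F8 (3 run).
The important point: at A12 every value read last time is unchanged, so the dirty flag clears without a run.

Initial pass — values computed on the first demand:
  C2 = MAX(-8, 5) = 5
  E1 = 5 - 5 = 0
  F8 = MIN(-8, 5) = -8
  A12 = MIN(-8, 0) = -8
  G5 = MIN(-8, -8) = -8

Second demand — change propagation:
  C2: re-runs because C11 5->0; new result 0.
  E1: re-runs because C11 5->0; C2 5->0; new result 0 (unchanged).
  F8: re-runs because C2 5->0; new result -8 (unchanged).
  A12: re-examined; everything it read last time is the same (F8 unchanged, E1 unchanged) — cache -8 kept, no run.
  G5: re-examined; everything it read last time is the same (A12 unchanged, F8 unchanged) — cache -8 kept, no run.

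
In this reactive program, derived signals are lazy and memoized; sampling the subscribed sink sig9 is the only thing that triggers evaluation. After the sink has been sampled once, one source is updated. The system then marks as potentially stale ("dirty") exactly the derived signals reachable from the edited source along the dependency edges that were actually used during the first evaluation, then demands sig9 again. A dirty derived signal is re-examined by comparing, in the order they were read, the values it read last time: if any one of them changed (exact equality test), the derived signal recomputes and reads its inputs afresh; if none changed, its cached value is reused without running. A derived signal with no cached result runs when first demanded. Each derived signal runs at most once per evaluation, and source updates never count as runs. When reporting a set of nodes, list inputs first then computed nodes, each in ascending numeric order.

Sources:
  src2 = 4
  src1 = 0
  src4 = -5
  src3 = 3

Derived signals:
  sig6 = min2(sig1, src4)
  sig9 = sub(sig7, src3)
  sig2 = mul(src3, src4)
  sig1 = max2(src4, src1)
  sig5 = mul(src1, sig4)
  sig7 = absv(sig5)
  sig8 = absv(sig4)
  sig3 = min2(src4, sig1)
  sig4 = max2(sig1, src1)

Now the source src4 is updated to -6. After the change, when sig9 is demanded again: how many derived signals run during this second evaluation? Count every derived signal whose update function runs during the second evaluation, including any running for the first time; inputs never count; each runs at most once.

First demand of the output computes:
  sig1 = max2(-5, 0) = 0
  sig4 = max2(0, 0) = 0
  sig5 = mul(0, 0) = 0
  sig7 = absv(0) = 0
  sig9 = sub(0, 3) = -3

After the edit, cleaning proceeds:
  sig1: a read changed (src4 -5->-6) — executes, giving 0 — identical to its old value.
  sig4: dirty, but its reads are unchanged (sig1 unchanged, src1 unchanged); cached 0 stands.
  sig5: dirty, but its reads are unchanged (src1 unchanged, sig4 unchanged); cached 0 stands.
  sig7: dirty, but its reads are unchanged (sig5 unchanged); cached 0 stands.
  sig9: dirty, but its reads are unchanged (sig7 unchanged, src3 unchanged); cached -3 stands.

Note the absorption at sig1: it re-runs yet its value is the same, leaving the output's value untouched.

1 derived signals run: sig1.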